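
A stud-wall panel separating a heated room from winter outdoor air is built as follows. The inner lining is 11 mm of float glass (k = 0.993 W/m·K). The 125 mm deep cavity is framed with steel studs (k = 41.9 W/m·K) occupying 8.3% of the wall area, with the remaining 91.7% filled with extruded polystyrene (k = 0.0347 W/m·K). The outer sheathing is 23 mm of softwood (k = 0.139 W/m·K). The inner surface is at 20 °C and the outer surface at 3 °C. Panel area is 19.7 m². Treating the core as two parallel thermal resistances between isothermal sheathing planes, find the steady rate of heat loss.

Sheathing layers in series; stud and cavity paths in parallel between them.
R_inner = 0.011/(0.993×19.7) = 5.623×10^-4 K/W
R_stud  = 0.125/(41.9×0.083×19.7) = 0.001825 K/W
R_cav   = 0.125/(0.0347×0.917×19.7) = 0.1994 K/W
1/R_core = 1/R_stud + 1/R_cav → R_core = 0.001808 K/W
R_outer = 0.023/(0.139×19.7) = 0.008399 K/W
R_total = 0.01077 K/W
Q = ΔT/R_total = 17/0.01077

Q ≈ 1580 W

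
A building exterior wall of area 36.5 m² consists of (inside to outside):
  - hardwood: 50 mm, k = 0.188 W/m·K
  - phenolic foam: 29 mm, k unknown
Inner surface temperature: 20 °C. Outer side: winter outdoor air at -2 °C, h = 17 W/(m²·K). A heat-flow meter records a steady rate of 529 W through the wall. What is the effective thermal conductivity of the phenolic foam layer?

Model the wall as resistances in series:
R_hardwood = L/(kA) = 0.05/(0.188×36.5) = 0.007287 K/W
R_outer film = 1/(h_o·A) = 1/(17×36.5) = 0.001612 K/W
Sum of known resistances R_other = 0.008898 K/W
Total R = ΔT/Q = 22/529 = 0.04159 K/W
R_phenolic foam = R_total − R_other = 0.03269 K/W
k = L/(R·A) = 0.029/(0.03269×36.5)

k ≈ 0.0243 W/(m·K)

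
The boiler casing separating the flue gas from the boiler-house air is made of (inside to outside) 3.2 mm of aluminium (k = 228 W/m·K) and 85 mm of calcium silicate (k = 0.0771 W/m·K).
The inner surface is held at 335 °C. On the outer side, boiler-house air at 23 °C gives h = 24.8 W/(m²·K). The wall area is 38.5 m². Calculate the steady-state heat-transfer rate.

Series thermal resistances:
R_aluminium = L/(kA) = 0.0032/(228×38.5) = 3.645×10^-7 K/W
R_calcium silicate = L/(kA) = 0.085/(0.0771×38.5) = 0.02864 K/W
R_outer film = 1/(h_o·A) = 1/(24.8×38.5) = 0.001047 K/W
R_total = 0.02968 K/W
Q = ΔT / R_total = 312 / 0.02968

Q ≈ 10500 W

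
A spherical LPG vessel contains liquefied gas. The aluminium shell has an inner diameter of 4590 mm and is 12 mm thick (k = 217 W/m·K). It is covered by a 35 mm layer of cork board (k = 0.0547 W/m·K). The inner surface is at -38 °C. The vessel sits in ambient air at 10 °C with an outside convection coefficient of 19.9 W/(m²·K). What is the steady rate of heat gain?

Q ≈ 4730 W

For a spherical shell R = (1/r₁ − 1/r₂)/(4πk); film R = 1/(h·4πr²). In series:
R_aluminium shell = (1/2.295 − 1/2.307)/(4π×217) = 8.312×10^-7 K/W
R_cork board = (1/2.307 − 1/2.342)/(4π×0.0547) = 0.009424 K/W
R_outer film = 1/(h·4πr_o²) = 1/(19.9×4π×2.342²) = 7.291×10^-4 K/W
R_total = 0.01015 K/W
Q = ΔT/R_total = 48/0.01015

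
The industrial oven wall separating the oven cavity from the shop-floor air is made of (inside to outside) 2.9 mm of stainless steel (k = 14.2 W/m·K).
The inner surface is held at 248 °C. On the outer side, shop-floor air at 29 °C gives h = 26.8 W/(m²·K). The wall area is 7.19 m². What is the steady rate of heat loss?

Series thermal resistances:
R_stainless steel = L/(kA) = 0.0029/(14.2×7.19) = 2.84×10^-5 K/W
R_outer film = 1/(h_o·A) = 1/(26.8×7.19) = 0.00519 K/W
R_total = 0.005218 K/W
Q = ΔT / R_total = 219 / 0.005218

Q ≈ 42000 W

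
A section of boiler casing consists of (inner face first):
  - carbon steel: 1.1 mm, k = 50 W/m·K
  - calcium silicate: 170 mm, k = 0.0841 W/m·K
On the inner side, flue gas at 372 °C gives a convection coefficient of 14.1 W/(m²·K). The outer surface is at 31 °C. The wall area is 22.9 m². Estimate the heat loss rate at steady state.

Q ≈ 3730 W

Using the resistance-network approach (series):
R_inner film = 1/(h_i·A) = 1/(14.1×22.9) = 0.003097 K/W
R_carbon steel = L/(kA) = 0.0011/(50×22.9) = 9.607×10^-7 K/W
R_calcium silicate = L/(kA) = 0.17/(0.0841×22.9) = 0.08827 K/W
R_total = 0.09137 K/W
Q = ΔT / R_total = 341 / 0.09137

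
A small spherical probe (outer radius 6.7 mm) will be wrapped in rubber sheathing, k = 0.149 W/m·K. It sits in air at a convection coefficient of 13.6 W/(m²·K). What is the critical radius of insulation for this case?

r_cr ≈ 21.9 mm

For a sphere r_cr = 2k/h = 2×0.149/13.6
r_cr = 21.9 mm; since the bare radius (6.7 mm) is below r_cr, adding a thin layer of insulation will *increase* heat loss.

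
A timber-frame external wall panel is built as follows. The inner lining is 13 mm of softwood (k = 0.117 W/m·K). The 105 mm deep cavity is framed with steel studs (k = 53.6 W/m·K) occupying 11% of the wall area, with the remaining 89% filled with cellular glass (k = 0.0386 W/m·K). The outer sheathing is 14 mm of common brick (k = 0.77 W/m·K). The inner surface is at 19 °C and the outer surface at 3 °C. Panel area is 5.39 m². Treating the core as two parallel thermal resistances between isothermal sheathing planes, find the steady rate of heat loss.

Sheathing layers in series; stud and cavity paths in parallel between them.
R_inner = 0.013/(0.117×5.39) = 0.02061 K/W
R_stud  = 0.105/(53.6×0.11×5.39) = 0.003304 K/W
R_cav   = 0.105/(0.0386×0.89×5.39) = 0.5671 K/W
1/R_core = 1/R_stud + 1/R_cav → R_core = 0.003285 K/W
R_outer = 0.014/(0.77×5.39) = 0.003373 K/W
R_total = 0.02727 K/W
Q = ΔT/R_total = 16/0.02727

Q ≈ 587 W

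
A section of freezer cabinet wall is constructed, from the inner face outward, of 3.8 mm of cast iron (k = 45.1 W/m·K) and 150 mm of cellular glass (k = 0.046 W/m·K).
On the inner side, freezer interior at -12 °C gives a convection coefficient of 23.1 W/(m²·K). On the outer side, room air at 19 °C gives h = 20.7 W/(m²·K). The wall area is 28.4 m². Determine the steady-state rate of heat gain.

Treating each layer as a thermal resistance in series:
R_inner film = 1/(h_i·A) = 1/(23.1×28.4) = 0.001524 K/W
R_cast iron = L/(kA) = 0.0038/(45.1×28.4) = 2.967×10^-6 K/W
R_cellular glass = L/(kA) = 0.15/(0.046×28.4) = 0.1148 K/W
R_outer film = 1/(h_o·A) = 1/(20.7×28.4) = 0.001701 K/W
R_total = 0.118 K/W
Q = ΔT / R_total = 31 / 0.118

Q ≈ 263 W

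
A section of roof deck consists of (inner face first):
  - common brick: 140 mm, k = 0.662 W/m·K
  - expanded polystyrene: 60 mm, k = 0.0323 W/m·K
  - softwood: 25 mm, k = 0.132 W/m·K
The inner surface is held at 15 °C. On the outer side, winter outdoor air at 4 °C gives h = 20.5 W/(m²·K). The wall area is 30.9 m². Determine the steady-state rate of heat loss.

Q ≈ 147 W

Series thermal resistances:
R_common brick = L/(kA) = 0.14/(0.662×30.9) = 0.006844 K/W
R_expanded polystyrene = L/(kA) = 0.06/(0.0323×30.9) = 0.06012 K/W
R_softwood = L/(kA) = 0.025/(0.132×30.9) = 0.006129 K/W
R_outer film = 1/(h_o·A) = 1/(20.5×30.9) = 0.001579 K/W
R_total = 0.07467 K/W
Q = ΔT / R_total = 11 / 0.07467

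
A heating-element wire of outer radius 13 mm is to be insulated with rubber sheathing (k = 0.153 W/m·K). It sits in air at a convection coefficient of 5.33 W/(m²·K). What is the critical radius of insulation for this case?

r_cr ≈ 28.7 mm

For a cylinder r_cr = k/h = 0.153/5.33
r_cr = 28.7 mm; since the bare radius (13 mm) is below r_cr, adding a thin layer of insulation will *increase* heat loss.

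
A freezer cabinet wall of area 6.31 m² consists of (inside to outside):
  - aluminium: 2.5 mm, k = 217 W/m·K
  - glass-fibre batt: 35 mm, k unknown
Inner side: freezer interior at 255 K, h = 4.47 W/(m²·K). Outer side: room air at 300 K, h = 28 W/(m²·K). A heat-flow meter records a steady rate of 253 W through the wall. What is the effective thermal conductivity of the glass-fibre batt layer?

k ≈ 0.0406 W/(m·K)

Thermal resistances in series:
R_inner film = 1/(h_i·A) = 1/(4.47×6.31) = 0.03545 K/W
R_aluminium = L/(kA) = 0.0025/(217×6.31) = 1.826×10^-6 K/W
R_outer film = 1/(h_o·A) = 1/(28×6.31) = 0.00566 K/W
Sum of known resistances R_other = 0.04112 K/W
Total R = ΔT/Q = 45/253 = 0.1779 K/W
R_glass-fibre batt = R_total − R_other = 0.1368 K/W
k = L/(R·A) = 0.035/(0.1368×6.31)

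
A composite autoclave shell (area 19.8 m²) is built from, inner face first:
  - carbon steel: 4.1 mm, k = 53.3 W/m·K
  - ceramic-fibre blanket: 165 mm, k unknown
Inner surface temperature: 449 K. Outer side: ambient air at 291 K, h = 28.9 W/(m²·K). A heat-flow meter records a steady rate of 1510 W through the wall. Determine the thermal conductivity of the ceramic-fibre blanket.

k ≈ 0.081 W/(m·K)

Using the resistance-network approach (series):
R_carbon steel = L/(kA) = 0.0041/(53.3×19.8) = 3.885×10^-6 K/W
R_outer film = 1/(h_o·A) = 1/(28.9×19.8) = 0.001748 K/W
Sum of known resistances R_other = 0.001751 K/W
Total R = ΔT/Q = 158/1510 = 0.1046 K/W
R_ceramic-fibre blanket = R_total − R_other = 0.1029 K/W
k = L/(R·A) = 0.165/(0.1029×19.8)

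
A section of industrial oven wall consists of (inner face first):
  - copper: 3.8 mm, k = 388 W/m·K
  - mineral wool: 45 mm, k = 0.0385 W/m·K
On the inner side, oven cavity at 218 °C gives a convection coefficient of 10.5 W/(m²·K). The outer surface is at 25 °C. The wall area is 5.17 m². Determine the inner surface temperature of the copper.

Using the resistance-network approach (series):
R_inner film = 1/(h_i·A) = 1/(10.5×5.17) = 0.01842 K/W
R_copper = L/(kA) = 0.0038/(388×5.17) = 1.894×10^-6 K/W
R_mineral wool = L/(kA) = 0.045/(0.0385×5.17) = 0.2261 K/W
R_total = 0.2445 K/W;  Q = ΔT/R_total = 193/0.2445 = 789.4 W
T_interface = T_inner − Q·ΣR(inner→interface) = 218 − 789×0.01842

T ≈ 203 °C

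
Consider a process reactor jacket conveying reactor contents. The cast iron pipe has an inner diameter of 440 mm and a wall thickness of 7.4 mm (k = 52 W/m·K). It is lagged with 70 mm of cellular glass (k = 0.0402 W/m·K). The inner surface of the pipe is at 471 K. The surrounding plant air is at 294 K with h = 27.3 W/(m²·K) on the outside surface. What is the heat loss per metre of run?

q′ ≈ 164 W/m

Treating each annulus and film as a series resistance:
R_cast iron pipe wall = ln(227.4/220)/(2π×52×1) = 1.013×10^-4 K/W
R_cellular glass = ln(297.4/227.4)/(2π×0.0402×1) = 1.062 K/W
R_outer film = 1/(h_o·2πr_oL) = 1/(27.3×2π×0.2974×1) = 0.0196 K/W
R_total = 1.082 K/W
Q = ΔT/R_total = 177/1.082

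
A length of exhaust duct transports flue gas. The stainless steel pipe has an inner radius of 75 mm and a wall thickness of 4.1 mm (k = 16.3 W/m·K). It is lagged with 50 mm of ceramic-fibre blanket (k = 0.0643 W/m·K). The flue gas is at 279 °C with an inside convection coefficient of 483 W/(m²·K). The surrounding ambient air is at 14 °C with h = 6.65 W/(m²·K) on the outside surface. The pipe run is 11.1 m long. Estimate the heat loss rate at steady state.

Radial resistances (cylindrical: R_cond = ln(r_o/r_i)/(2πkL), R_conv = 1/(h·2πrL)):
R_inner film = 1/(h_i·2πr₁L) = 1/(483×2π×0.075×11.1) = 3.958×10^-4 K/W
R_stainless steel pipe wall = ln(79.1/75)/(2π×16.3×11.1) = 4.682×10^-5 K/W
R_ceramic-fibre blanket = ln(129.1/79.1)/(2π×0.0643×11.1) = 0.1092 K/W
R_outer film = 1/(h_o·2πr_oL) = 1/(6.65×2π×0.1291×11.1) = 0.0167 K/W
R_total = 0.1264 K/W
Q = ΔT/R_total = 265/0.1264

Q ≈ 2100 W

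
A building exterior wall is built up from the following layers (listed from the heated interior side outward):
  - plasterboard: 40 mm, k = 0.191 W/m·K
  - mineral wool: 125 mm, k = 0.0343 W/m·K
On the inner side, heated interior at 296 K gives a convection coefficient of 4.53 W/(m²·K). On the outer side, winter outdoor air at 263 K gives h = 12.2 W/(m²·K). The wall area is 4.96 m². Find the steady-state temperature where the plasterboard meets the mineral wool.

T ≈ 293 K

Using the resistance-network approach (series):
R_inner film = 1/(h_i·A) = 1/(4.53×4.96) = 0.04451 K/W
R_plasterboard = L/(kA) = 0.04/(0.191×4.96) = 0.04222 K/W
R_mineral wool = L/(kA) = 0.125/(0.0343×4.96) = 0.7347 K/W
R_outer film = 1/(h_o·A) = 1/(12.2×4.96) = 0.01653 K/W
R_total = 0.838 K/W;  Q = ΔT/R_total = 33/0.838 = 39.38 W
T_interface = T_inner − Q·ΣR(inner→interface) = 296 − 39.4×0.08673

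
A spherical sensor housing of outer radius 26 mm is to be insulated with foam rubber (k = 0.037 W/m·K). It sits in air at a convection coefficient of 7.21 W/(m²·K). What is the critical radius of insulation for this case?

r_cr ≈ 10.3 mm

For a sphere r_cr = 2k/h = 2×0.037/7.21
r_cr = 10.3 mm; since the bare radius (26 mm) is above r_cr, any added insulation will reduce heat loss.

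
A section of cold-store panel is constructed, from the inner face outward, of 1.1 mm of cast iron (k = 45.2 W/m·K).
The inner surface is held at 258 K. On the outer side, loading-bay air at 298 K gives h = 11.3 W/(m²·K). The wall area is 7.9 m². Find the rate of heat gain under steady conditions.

Using the resistance-network approach (series):
R_cast iron = L/(kA) = 0.0011/(45.2×7.9) = 3.081×10^-6 K/W
R_outer film = 1/(h_o·A) = 1/(11.3×7.9) = 0.0112 K/W
R_total = 0.01121 K/W
Q = ΔT / R_total = 40 / 0.01121

Q ≈ 3570 W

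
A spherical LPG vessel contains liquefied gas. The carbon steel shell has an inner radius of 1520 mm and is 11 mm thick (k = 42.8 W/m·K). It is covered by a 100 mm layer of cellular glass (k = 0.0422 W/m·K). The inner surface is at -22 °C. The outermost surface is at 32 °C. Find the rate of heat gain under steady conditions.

Q ≈ 715 W

Each spherical layer contributes R = (1/r_i − 1/r_o)/(4πk):
R_carbon steel shell = (1/1.52 − 1/1.531)/(4π×42.8) = 8.789×10^-6 K/W
R_cellular glass = (1/1.531 − 1/1.631)/(4π×0.0422) = 0.07552 K/W
R_total = 0.07553 K/W
Q = ΔT/R_total = 54/0.07553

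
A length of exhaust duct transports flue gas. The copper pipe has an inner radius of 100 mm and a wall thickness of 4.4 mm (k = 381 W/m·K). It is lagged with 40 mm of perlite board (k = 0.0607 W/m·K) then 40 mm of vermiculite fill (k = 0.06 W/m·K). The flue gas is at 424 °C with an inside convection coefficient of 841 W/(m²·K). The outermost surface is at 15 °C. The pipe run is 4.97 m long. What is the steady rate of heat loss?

Q ≈ 1350 W

Radial resistances (cylindrical: R_cond = ln(r_o/r_i)/(2πkL), R_conv = 1/(h·2πrL)):
R_inner film = 1/(h_i·2πr₁L) = 1/(841×2π×0.1×4.97) = 3.808×10^-4 K/W
R_copper pipe wall = ln(104.4/100)/(2π×381×4.97) = 3.619×10^-6 K/W
R_perlite board = ln(144.4/104.4)/(2π×0.0607×4.97) = 0.1711 K/W
R_vermiculite fill = ln(184.4/144.4)/(2π×0.06×4.97) = 0.1305 K/W
R_total = 0.302 K/W
Q = ΔT/R_total = 409/0.302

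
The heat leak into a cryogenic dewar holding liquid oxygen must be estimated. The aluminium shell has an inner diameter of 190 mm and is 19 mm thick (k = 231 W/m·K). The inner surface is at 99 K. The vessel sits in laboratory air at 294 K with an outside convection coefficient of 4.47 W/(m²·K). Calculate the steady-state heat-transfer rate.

Q ≈ 142 W

Spherical conduction: R = (1/r_in − 1/r_out)/(4πk) per layer; series-sum.
R_aluminium shell = (1/0.095 − 1/0.114)/(4π×231) = 6.044×10^-4 K/W
R_outer film = 1/(h·4πr_o²) = 1/(4.47×4π×0.114²) = 1.37 K/W
R_total = 1.37 K/W
Q = ΔT/R_total = 195/1.37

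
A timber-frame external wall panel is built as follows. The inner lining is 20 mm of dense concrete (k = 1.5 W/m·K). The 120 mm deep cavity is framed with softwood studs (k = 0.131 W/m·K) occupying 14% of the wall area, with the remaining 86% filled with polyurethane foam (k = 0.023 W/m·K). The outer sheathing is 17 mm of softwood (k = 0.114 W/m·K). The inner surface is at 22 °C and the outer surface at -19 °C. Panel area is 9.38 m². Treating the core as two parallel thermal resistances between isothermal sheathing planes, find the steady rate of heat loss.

Q ≈ 116 W

Sheathing layers in series; stud and cavity paths in parallel between them.
R_inner = 0.02/(1.5×9.38) = 0.001421 K/W
R_stud  = 0.12/(0.131×0.14×9.38) = 0.6976 K/W
R_cav   = 0.12/(0.023×0.86×9.38) = 0.6468 K/W
1/R_core = 1/R_stud + 1/R_cav → R_core = 0.3356 K/W
R_outer = 0.017/(0.114×9.38) = 0.0159 K/W
R_total = 0.3529 K/W
Q = ΔT/R_total = 41/0.3529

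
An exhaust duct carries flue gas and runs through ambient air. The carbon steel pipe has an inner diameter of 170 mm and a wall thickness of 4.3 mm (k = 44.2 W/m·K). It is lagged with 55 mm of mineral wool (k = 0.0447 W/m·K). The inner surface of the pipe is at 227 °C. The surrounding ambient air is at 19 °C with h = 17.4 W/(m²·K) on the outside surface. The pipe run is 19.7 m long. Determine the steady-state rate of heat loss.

Radial resistances (cylindrical: R_cond = ln(r_o/r_i)/(2πkL), R_conv = 1/(h·2πrL)):
R_carbon steel pipe wall = ln(89.3/85)/(2π×44.2×19.7) = 9.02×10^-6 K/W
R_mineral wool = ln(144.3/89.3)/(2π×0.0447×19.7) = 0.08673 K/W
R_outer film = 1/(h_o·2πr_oL) = 1/(17.4×2π×0.1443×19.7) = 0.003218 K/W
R_total = 0.08996 K/W
Q = ΔT/R_total = 208/0.08996

Q ≈ 2310 W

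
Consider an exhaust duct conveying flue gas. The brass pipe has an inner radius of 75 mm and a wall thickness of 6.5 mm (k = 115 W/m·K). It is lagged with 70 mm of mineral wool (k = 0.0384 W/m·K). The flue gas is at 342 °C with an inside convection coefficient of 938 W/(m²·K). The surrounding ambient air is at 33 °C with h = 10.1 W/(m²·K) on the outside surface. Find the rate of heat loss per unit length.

Cylindrical conduction, so R = ln(r₂/r₁)/(2πkL) per layer, in series:
R_inner film = 1/(h_i·2πr₁L) = 1/(938×2π×0.075×1) = 0.002262 K/W
R_brass pipe wall = ln(81.5/75)/(2π×115×1) = 1.15×10^-4 K/W
R_mineral wool = ln(151.5/81.5)/(2π×0.0384×1) = 2.57 K/W
R_outer film = 1/(h_o·2πr_oL) = 1/(10.1×2π×0.1515×1) = 0.104 K/W
R_total = 2.676 K/W
Q = ΔT/R_total = 309/2.676

q′ ≈ 115 W/m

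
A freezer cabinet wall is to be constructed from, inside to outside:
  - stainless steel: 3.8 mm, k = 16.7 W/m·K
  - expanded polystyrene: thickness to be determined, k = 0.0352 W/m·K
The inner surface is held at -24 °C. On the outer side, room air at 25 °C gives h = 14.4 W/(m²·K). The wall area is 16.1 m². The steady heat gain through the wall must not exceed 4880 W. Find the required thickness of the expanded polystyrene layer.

L ≈ 3.24 mm

Model the wall as resistances in series:
R_stainless steel = L/(kA) = 0.0038/(16.7×16.1) = 1.413×10^-5 K/W
R_outer film = 1/(h_o·A) = 1/(14.4×16.1) = 0.004313 K/W
Sum of the known resistances R_other = 0.004327 K/W
Required total resistance R_tot = ΔT/Q_allow = 49/4880 = 0.01004 K/W
R_expanded polystyrene = R_tot − R_other = 0.005714 K/W
L = R·k·A = 0.005714×0.0352×16.1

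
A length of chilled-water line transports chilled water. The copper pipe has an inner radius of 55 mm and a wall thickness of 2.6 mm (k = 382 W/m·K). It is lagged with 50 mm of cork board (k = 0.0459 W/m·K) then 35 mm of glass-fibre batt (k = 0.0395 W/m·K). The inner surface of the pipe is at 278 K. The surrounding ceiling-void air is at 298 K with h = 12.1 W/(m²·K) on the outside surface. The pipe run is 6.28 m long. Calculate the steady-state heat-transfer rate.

Per-layer cylindrical resistances, series-summed:
R_copper pipe wall = ln(57.6/55)/(2π×382×6.28) = 3.064×10^-6 K/W
R_cork board = ln(107.6/57.6)/(2π×0.0459×6.28) = 0.345 K/W
R_glass-fibre batt = ln(142.6/107.6)/(2π×0.0395×6.28) = 0.1807 K/W
R_outer film = 1/(h_o·2πr_oL) = 1/(12.1×2π×0.1426×6.28) = 0.01469 K/W
R_total = 0.5404 K/W
Q = ΔT/R_total = 20/0.5404

Q ≈ 37 W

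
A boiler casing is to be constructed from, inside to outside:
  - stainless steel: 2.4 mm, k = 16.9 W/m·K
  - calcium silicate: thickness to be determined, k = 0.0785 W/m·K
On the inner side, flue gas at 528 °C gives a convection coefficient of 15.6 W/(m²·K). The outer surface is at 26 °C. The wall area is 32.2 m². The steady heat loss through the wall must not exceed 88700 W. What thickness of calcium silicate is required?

Using the resistance-network approach (series):
R_inner film = 1/(h_i·A) = 1/(15.6×32.2) = 0.001991 K/W
R_stainless steel = L/(kA) = 0.0024/(16.9×32.2) = 4.41×10^-6 K/W
Sum of the known resistances R_other = 0.001995 K/W
Required total resistance R_tot = ΔT/Q_allow = 502/88700 = 0.00566 K/W
R_calcium silicate = R_tot − R_other = 0.003664 K/W
L = R·k·A = 0.003664×0.0785×32.2

L ≈ 9.26 mm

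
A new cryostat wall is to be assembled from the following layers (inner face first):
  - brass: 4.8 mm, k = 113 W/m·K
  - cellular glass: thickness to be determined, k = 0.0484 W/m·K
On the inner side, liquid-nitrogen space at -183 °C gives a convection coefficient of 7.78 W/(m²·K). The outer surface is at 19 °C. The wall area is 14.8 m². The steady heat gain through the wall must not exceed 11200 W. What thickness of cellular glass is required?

L ≈ 6.7 mm

Treating each layer as a thermal resistance in series:
R_inner film = 1/(h_i·A) = 1/(7.78×14.8) = 0.008685 K/W
R_brass = L/(kA) = 0.0048/(113×14.8) = 2.87×10^-6 K/W
Sum of the known resistances R_other = 0.008688 K/W
Required total resistance R_tot = ΔT/Q_allow = 202/11200 = 0.01804 K/W
R_cellular glass = R_tot − R_other = 0.009348 K/W
L = R·k·A = 0.009348×0.0484×14.8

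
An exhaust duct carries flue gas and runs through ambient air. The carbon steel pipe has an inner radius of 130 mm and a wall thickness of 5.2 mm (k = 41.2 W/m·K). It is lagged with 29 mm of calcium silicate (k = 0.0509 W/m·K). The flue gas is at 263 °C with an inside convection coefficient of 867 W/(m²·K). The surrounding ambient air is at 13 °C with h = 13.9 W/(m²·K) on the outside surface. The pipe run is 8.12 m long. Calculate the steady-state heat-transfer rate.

Q ≈ 2990 W

Cylindrical conduction, so R = ln(r₂/r₁)/(2πkL) per layer, in series:
R_inner film = 1/(h_i·2πr₁L) = 1/(867×2π×0.13×8.12) = 1.739×10^-4 K/W
R_carbon steel pipe wall = ln(135.2/130)/(2π×41.2×8.12) = 1.866×10^-5 K/W
R_calcium silicate = ln(164.2/135.2)/(2π×0.0509×8.12) = 0.07483 K/W
R_outer film = 1/(h_o·2πr_oL) = 1/(13.9×2π×0.1642×8.12) = 0.008588 K/W
R_total = 0.08361 K/W
Q = ΔT/R_total = 250/0.08361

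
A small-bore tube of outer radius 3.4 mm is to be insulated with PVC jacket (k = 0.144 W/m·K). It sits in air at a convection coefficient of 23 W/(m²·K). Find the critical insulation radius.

r_cr ≈ 6.26 mm

For a cylinder r_cr = k/h = 0.144/23
r_cr = 6.26 mm; since the bare radius (3.4 mm) is below r_cr, adding a thin layer of insulation will *increase* heat loss.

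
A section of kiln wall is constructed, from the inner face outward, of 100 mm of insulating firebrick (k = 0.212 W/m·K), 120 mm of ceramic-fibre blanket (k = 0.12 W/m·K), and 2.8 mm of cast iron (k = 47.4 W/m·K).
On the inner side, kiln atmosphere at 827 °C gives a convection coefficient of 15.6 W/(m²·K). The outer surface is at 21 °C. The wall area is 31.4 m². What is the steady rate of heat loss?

Q ≈ 16500 W

Thermal resistances in series:
R_inner film = 1/(h_i·A) = 1/(15.6×31.4) = 0.002041 K/W
R_insulating firebrick = L/(kA) = 0.1/(0.212×31.4) = 0.01502 K/W
R_ceramic-fibre blanket = L/(kA) = 0.12/(0.12×31.4) = 0.03185 K/W
R_cast iron = L/(kA) = 0.0028/(47.4×31.4) = 1.881×10^-6 K/W
R_total = 0.04891 K/W
Q = ΔT / R_total = 806 / 0.04891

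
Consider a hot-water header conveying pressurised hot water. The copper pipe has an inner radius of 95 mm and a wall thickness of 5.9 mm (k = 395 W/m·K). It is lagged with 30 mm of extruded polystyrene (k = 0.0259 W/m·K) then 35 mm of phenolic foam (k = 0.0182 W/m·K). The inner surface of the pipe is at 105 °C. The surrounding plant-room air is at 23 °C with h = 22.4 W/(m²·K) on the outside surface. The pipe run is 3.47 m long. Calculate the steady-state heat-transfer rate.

Radial resistances (cylindrical: R_cond = ln(r_o/r_i)/(2πkL), R_conv = 1/(h·2πrL)):
R_copper pipe wall = ln(100.9/95)/(2π×395×3.47) = 6.996×10^-6 K/W
R_extruded polystyrene = ln(130.9/100.9)/(2π×0.0259×3.47) = 0.461 K/W
R_phenolic foam = ln(165.9/130.9)/(2π×0.0182×3.47) = 0.5971 K/W
R_outer film = 1/(h_o·2πr_oL) = 1/(22.4×2π×0.1659×3.47) = 0.01234 K/W
R_total = 1.07 K/W
Q = ΔT/R_total = 82/1.07

Q ≈ 76.6 W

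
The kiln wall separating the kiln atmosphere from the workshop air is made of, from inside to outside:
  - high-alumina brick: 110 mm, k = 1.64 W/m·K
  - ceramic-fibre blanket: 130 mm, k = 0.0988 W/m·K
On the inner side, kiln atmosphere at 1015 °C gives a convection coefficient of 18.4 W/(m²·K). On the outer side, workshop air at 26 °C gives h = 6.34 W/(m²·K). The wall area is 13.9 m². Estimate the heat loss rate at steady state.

Q ≈ 8620 W

Using the resistance-network approach (series):
R_inner film = 1/(h_i·A) = 1/(18.4×13.9) = 0.00391 K/W
R_high-alumina brick = L/(kA) = 0.11/(1.64×13.9) = 0.004825 K/W
R_ceramic-fibre blanket = L/(kA) = 0.13/(0.0988×13.9) = 0.09466 K/W
R_outer film = 1/(h_o·A) = 1/(6.34×13.9) = 0.01135 K/W
R_total = 0.1147 K/W
Q = ΔT / R_total = 989 / 0.1147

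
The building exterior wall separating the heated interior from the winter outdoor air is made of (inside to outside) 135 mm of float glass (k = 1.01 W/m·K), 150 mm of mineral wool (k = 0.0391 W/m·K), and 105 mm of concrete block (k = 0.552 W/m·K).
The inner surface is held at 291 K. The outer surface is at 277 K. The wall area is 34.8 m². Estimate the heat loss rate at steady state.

Q ≈ 117 W

Thermal resistances in series:
R_float glass = L/(kA) = 0.135/(1.01×34.8) = 0.003841 K/W
R_mineral wool = L/(kA) = 0.15/(0.0391×34.8) = 0.1102 K/W
R_concrete block = L/(kA) = 0.105/(0.552×34.8) = 0.005466 K/W
R_total = 0.1195 K/W
Q = ΔT / R_total = 14 / 0.1195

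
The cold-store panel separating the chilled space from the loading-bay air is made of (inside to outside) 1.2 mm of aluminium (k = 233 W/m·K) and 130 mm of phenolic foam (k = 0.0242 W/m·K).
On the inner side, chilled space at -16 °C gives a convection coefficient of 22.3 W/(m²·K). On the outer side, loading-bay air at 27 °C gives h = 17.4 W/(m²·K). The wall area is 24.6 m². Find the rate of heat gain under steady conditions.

Series thermal resistances:
R_inner film = 1/(h_i·A) = 1/(22.3×24.6) = 0.001823 K/W
R_aluminium = L/(kA) = 0.0012/(233×24.6) = 2.094×10^-7 K/W
R_phenolic foam = L/(kA) = 0.13/(0.0242×24.6) = 0.2184 K/W
R_outer film = 1/(h_o·A) = 1/(17.4×24.6) = 0.002336 K/W
R_total = 0.2225 K/W
Q = ΔT / R_total = 43 / 0.2225

Q ≈ 193 W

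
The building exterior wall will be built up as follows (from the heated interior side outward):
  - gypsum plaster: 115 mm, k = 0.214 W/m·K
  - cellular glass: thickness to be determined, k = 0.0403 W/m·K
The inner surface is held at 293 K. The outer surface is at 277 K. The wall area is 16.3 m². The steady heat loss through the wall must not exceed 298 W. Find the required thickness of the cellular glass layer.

Model the wall as resistances in series:
R_gypsum plaster = L/(kA) = 0.115/(0.214×16.3) = 0.03297 K/W
Sum of the known resistances R_other = 0.03297 K/W
Required total resistance R_tot = ΔT/Q_allow = 16/298 = 0.05369 K/W
R_cellular glass = R_tot − R_other = 0.02072 K/W
L = R·k·A = 0.02072×0.0403×16.3

L ≈ 13.6 mm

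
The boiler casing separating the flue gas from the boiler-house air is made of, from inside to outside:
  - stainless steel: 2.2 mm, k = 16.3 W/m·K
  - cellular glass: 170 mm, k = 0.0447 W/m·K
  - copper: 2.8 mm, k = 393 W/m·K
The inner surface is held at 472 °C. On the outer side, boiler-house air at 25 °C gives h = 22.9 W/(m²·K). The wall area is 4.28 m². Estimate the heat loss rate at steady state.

Series thermal resistances:
R_stainless steel = L/(kA) = 0.0022/(16.3×4.28) = 3.153×10^-5 K/W
R_cellular glass = L/(kA) = 0.17/(0.0447×4.28) = 0.8886 K/W
R_copper = L/(kA) = 0.0028/(393×4.28) = 1.665×10^-6 K/W
R_outer film = 1/(h_o·A) = 1/(22.9×4.28) = 0.0102 K/W
R_total = 0.8988 K/W
Q = ΔT / R_total = 447 / 0.8988

Q ≈ 497 W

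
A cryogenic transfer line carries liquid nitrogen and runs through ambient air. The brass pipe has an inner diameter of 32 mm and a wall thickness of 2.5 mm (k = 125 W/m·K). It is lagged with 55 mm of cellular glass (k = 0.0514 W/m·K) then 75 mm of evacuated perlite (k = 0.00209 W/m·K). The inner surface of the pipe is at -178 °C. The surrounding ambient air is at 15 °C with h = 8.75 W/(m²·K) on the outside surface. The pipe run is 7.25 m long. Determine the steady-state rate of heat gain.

Q ≈ 24.1 W

Cylindrical conduction, so R = ln(r₂/r₁)/(2πkL) per layer, in series:
R_brass pipe wall = ln(18.5/16)/(2π×125×7.25) = 2.55×10^-5 K/W
R_cellular glass = ln(73.5/18.5)/(2π×0.0514×7.25) = 0.5892 K/W
R_evacuated perlite = ln(148.5/73.5)/(2π×0.00209×7.25) = 7.387 K/W
R_outer film = 1/(h_o·2πr_oL) = 1/(8.75×2π×0.1485×7.25) = 0.01689 K/W
R_total = 7.993 K/W
Q = ΔT/R_total = 193/7.993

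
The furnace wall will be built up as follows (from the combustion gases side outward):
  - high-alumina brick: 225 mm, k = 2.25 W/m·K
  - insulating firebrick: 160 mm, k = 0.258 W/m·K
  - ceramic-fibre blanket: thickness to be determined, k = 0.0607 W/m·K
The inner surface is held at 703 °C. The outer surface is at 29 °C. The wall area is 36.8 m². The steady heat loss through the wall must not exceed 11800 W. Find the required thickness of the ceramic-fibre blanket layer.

L ≈ 83.9 mm

Treating each layer as a thermal resistance in series:
R_high-alumina brick = L/(kA) = 0.225/(2.25×36.8) = 0.002717 K/W
R_insulating firebrick = L/(kA) = 0.16/(0.258×36.8) = 0.01685 K/W
Sum of the known resistances R_other = 0.01957 K/W
Required total resistance R_tot = ΔT/Q_allow = 674/11800 = 0.05712 K/W
R_ceramic-fibre blanket = R_tot − R_other = 0.03755 K/W
L = R·k·A = 0.03755×0.0607×36.8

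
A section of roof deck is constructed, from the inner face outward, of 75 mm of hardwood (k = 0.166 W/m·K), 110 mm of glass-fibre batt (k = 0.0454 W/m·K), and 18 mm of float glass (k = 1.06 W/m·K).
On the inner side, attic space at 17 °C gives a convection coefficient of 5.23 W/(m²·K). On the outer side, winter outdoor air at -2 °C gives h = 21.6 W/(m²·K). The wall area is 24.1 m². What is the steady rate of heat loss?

Q ≈ 146 W

Series thermal resistances:
R_inner film = 1/(h_i·A) = 1/(5.23×24.1) = 0.007934 K/W
R_hardwood = L/(kA) = 0.075/(0.166×24.1) = 0.01875 K/W
R_glass-fibre batt = L/(kA) = 0.11/(0.0454×24.1) = 0.1005 K/W
R_float glass = L/(kA) = 0.018/(1.06×24.1) = 7.046×10^-4 K/W
R_outer film = 1/(h_o·A) = 1/(21.6×24.1) = 0.001921 K/W
R_total = 0.1298 K/W
Q = ΔT / R_total = 19 / 0.1298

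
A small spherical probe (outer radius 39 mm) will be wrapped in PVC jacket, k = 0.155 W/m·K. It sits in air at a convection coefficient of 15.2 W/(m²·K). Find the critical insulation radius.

For a sphere r_cr = 2k/h = 2×0.155/15.2
r_cr = 20.4 mm; since the bare radius (39 mm) is above r_cr, any added insulation will reduce heat loss.

r_cr ≈ 20.4 mm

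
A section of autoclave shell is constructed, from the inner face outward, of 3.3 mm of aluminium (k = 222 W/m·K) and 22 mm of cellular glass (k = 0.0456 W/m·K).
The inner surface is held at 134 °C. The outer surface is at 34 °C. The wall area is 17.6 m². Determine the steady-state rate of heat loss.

Q ≈ 3650 W

Model the wall as resistances in series:
R_aluminium = L/(kA) = 0.0033/(222×17.6) = 8.446×10^-7 K/W
R_cellular glass = L/(kA) = 0.022/(0.0456×17.6) = 0.02741 K/W
R_total = 0.02741 K/W
Q = ΔT / R_total = 100 / 0.02741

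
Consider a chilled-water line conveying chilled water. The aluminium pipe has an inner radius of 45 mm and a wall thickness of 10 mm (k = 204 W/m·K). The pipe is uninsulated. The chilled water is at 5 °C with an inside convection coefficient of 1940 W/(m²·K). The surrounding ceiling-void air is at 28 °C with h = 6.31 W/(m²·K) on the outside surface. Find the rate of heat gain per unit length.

Cylindrical conduction, so R = ln(r₂/r₁)/(2πkL) per layer, in series:
R_inner film = 1/(h_i·2πr₁L) = 1/(1940×2π×0.045×1) = 0.001823 K/W
R_aluminium pipe wall = ln(55/45)/(2π×204×1) = 1.566×10^-4 K/W
R_outer film = 1/(h_o·2πr_oL) = 1/(6.31×2π×0.055×1) = 0.4586 K/W
R_total = 0.4606 K/W
Q = ΔT/R_total = 23/0.4606

q′ ≈ 49.9 W/m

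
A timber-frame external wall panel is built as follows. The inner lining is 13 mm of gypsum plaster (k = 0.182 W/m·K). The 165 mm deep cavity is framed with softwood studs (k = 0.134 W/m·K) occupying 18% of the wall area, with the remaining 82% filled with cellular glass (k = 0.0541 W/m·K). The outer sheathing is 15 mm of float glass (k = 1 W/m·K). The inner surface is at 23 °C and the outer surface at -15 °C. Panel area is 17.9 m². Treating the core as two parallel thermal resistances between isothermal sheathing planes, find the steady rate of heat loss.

Sheathing layers in series; stud and cavity paths in parallel between them.
R_inner = 0.013/(0.182×17.9) = 0.00399 K/W
R_stud  = 0.165/(0.134×0.18×17.9) = 0.3822 K/W
R_cav   = 0.165/(0.0541×0.82×17.9) = 0.2078 K/W
1/R_core = 1/R_stud + 1/R_cav → R_core = 0.1346 K/W
R_outer = 0.015/(1×17.9) = 8.38×10^-4 K/W
R_total = 0.1394 K/W
Q = ΔT/R_total = 38/0.1394

Q ≈ 273 W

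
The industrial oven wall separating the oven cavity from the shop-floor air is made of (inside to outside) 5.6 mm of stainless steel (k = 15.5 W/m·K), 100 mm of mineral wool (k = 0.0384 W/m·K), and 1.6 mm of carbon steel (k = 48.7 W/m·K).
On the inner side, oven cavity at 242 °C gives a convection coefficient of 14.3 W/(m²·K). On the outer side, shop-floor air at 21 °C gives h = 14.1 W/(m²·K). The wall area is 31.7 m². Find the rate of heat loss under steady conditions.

Q ≈ 2550 W

Thermal resistances in series:
R_inner film = 1/(h_i·A) = 1/(14.3×31.7) = 0.002206 K/W
R_stainless steel = L/(kA) = 0.0056/(15.5×31.7) = 1.14×10^-5 K/W
R_mineral wool = L/(kA) = 0.1/(0.0384×31.7) = 0.08215 K/W
R_carbon steel = L/(kA) = 0.0016/(48.7×31.7) = 1.036×10^-6 K/W
R_outer film = 1/(h_o·A) = 1/(14.1×31.7) = 0.002237 K/W
R_total = 0.08661 K/W
Q = ΔT / R_total = 221 / 0.08661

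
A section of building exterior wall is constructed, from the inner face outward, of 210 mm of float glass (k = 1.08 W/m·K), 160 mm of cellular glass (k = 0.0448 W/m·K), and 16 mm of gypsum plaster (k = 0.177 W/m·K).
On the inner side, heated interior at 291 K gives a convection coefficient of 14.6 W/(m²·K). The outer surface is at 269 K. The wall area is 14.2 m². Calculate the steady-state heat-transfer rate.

Q ≈ 79.6 W

Model the wall as resistances in series:
R_inner film = 1/(h_i·A) = 1/(14.6×14.2) = 0.004823 K/W
R_float glass = L/(kA) = 0.21/(1.08×14.2) = 0.01369 K/W
R_cellular glass = L/(kA) = 0.16/(0.0448×14.2) = 0.2515 K/W
R_gypsum plaster = L/(kA) = 0.016/(0.177×14.2) = 0.006366 K/W
R_total = 0.2764 K/W
Q = ΔT / R_total = 22 / 0.2764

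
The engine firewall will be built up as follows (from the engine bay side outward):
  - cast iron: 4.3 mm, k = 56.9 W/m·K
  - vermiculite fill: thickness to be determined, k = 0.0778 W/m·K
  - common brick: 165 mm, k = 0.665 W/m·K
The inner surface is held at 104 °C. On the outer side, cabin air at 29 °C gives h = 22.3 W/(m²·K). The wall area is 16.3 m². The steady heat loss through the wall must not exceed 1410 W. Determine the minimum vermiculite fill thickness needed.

L ≈ 44.7 mm

Series thermal resistances:
R_cast iron = L/(kA) = 0.0043/(56.9×16.3) = 4.636×10^-6 K/W
R_common brick = L/(kA) = 0.165/(0.665×16.3) = 0.01522 K/W
R_outer film = 1/(h_o·A) = 1/(22.3×16.3) = 0.002751 K/W
Sum of the known resistances R_other = 0.01798 K/W
Required total resistance R_tot = ΔT/Q_allow = 75/1410 = 0.05319 K/W
R_vermiculite fill = R_tot − R_other = 0.03521 K/W
L = R·k·A = 0.03521×0.0778×16.3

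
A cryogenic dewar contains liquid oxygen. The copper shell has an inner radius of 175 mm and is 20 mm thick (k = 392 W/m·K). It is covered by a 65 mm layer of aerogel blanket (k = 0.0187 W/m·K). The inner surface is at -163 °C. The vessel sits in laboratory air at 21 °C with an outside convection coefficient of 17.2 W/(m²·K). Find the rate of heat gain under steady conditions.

For a spherical shell R = (1/r₁ − 1/r₂)/(4πk); film R = 1/(h·4πr²). In series:
R_copper shell = (1/0.175 − 1/0.195)/(4π×392) = 1.19×10^-4 K/W
R_aerogel blanket = (1/0.195 − 1/0.26)/(4π×0.0187) = 5.456 K/W
R_outer film = 1/(h·4πr_o²) = 1/(17.2×4π×0.26²) = 0.06844 K/W
R_total = 5.524 K/W
Q = ΔT/R_total = 184/5.524

Q ≈ 33.3 W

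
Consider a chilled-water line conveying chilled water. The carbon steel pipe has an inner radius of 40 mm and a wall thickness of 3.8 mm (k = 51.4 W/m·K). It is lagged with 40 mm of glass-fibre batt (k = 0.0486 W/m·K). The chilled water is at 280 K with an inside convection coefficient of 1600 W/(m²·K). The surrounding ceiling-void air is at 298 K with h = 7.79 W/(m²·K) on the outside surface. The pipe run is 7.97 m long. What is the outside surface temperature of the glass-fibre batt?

Radial resistances (cylindrical: R_cond = ln(r_o/r_i)/(2πkL), R_conv = 1/(h·2πrL)):
R_inner film = 1/(h_i·2πr₁L) = 1/(1600×2π×0.04×7.97) = 3.12×10^-4 K/W
R_carbon steel pipe wall = ln(43.8/40)/(2π×51.4×7.97) = 3.526×10^-5 K/W
R_glass-fibre batt = ln(83.8/43.8)/(2π×0.0486×7.97) = 0.2666 K/W
R_outer film = 1/(h_o·2πr_oL) = 1/(7.79×2π×0.0838×7.97) = 0.03059 K/W
R_total = 0.2975 K/W
Q = ΔT/R_total = 18/0.2975
Q = 60.5 W
T_interface = T_inner + Q·ΣR(inner→interface) = 280 + 60.5×0.2669

T ≈ 296 K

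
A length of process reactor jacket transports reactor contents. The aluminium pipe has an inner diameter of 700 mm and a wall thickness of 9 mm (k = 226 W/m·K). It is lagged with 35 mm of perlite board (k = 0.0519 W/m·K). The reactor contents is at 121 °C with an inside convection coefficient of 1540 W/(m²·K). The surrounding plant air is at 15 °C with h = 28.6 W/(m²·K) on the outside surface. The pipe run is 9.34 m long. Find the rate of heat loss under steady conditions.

Per-layer cylindrical resistances, series-summed:
R_inner film = 1/(h_i·2πr₁L) = 1/(1540×2π×0.35×9.34) = 3.161×10^-5 K/W
R_aluminium pipe wall = ln(359/350)/(2π×226×9.34) = 1.914×10^-6 K/W
R_perlite board = ln(394/359)/(2π×0.0519×9.34) = 0.03054 K/W
R_outer film = 1/(h_o·2πr_oL) = 1/(28.6×2π×0.394×9.34) = 0.001512 K/W
R_total = 0.03209 K/W
Q = ΔT/R_total = 106/0.03209

Q ≈ 3300 W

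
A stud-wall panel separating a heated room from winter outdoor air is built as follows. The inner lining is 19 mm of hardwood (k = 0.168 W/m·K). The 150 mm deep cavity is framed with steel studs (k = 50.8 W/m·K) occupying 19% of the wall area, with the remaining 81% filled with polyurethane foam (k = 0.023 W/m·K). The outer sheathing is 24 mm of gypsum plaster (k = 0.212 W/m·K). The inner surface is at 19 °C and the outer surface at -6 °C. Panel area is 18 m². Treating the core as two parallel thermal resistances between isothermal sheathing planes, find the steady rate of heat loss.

Sheathing layers in series; stud and cavity paths in parallel between them.
R_inner = 0.019/(0.168×18) = 0.006283 K/W
R_stud  = 0.15/(50.8×0.19×18) = 8.634×10^-4 K/W
R_cav   = 0.15/(0.023×0.81×18) = 0.4473 K/W
1/R_core = 1/R_stud + 1/R_cav → R_core = 8.617×10^-4 K/W
R_outer = 0.024/(0.212×18) = 0.006289 K/W
R_total = 0.01343 K/W
Q = ΔT/R_total = 25/0.01343

Q ≈ 1860 W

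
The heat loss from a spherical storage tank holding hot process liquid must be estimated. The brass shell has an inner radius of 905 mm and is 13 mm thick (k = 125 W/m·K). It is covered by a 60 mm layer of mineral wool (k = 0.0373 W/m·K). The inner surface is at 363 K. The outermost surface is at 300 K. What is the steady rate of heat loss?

Each spherical layer contributes R = (1/r_i − 1/r_o)/(4πk):
R_brass shell = (1/0.905 − 1/0.918)/(4π×125) = 9.962×10^-6 K/W
R_mineral wool = (1/0.918 − 1/0.978)/(4π×0.0373) = 0.1426 K/W
R_total = 0.1426 K/W
Q = ΔT/R_total = 63/0.1426

Q ≈ 442 W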